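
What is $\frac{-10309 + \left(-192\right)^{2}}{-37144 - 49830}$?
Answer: $- \frac{26555}{86974} \approx -0.30532$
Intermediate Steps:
$\frac{-10309 + \left(-192\right)^{2}}{-37144 - 49830} = \frac{-10309 + 36864}{-86974} = 26555 \left(- \frac{1}{86974}\right) = - \frac{26555}{86974}$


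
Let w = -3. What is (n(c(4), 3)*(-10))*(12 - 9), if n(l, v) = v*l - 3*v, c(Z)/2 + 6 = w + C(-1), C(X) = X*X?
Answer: 1710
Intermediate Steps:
C(X) = X**2
c(Z) = -16 (c(Z) = -12 + 2*(-3 + (-1)**2) = -12 + 2*(-3 + 1) = -12 + 2*(-2) = -12 - 4 = -16)
n(l, v) = -3*v + l*v (n(l, v) = l*v - 3*v = -3*v + l*v)
(n(c(4), 3)*(-10))*(12 - 9) = ((3*(-3 - 16))*(-10))*(12 - 9) = ((3*(-19))*(-10))*3 = -57*(-10)*3 = 570*3 = 1710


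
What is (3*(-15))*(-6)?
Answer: 270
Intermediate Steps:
(3*(-15))*(-6) = -45*(-6) = 270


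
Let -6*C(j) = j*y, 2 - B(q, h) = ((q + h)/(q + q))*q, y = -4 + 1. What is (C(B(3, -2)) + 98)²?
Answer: 156025/16 ≈ 9751.6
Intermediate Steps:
y = -3
B(q, h) = 2 - h/2 - q/2 (B(q, h) = 2 - (q + h)/(q + q)*q = 2 - (h + q)/((2*q))*q = 2 - (h + q)*(1/(2*q))*q = 2 - (h + q)/(2*q)*q = 2 - (h/2 + q/2) = 2 + (-h/2 - q/2) = 2 - h/2 - q/2)
C(j) = j/2 (C(j) = -j*(-3)/6 = -(-1)*j/2 = j/2)
(C(B(3, -2)) + 98)² = ((2 - ½*(-2) - ½*3)/2 + 98)² = ((2 + 1 - 3/2)/2 + 98)² = ((½)*(3/2) + 98)² = (¾ + 98)² = (395/4)² = 156025/16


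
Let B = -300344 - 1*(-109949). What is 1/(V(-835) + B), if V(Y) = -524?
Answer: -1/190919 ≈ -5.2378e-6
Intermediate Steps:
B = -190395 (B = -300344 + 109949 = -190395)
1/(V(-835) + B) = 1/(-524 - 190395) = 1/(-190919) = -1/190919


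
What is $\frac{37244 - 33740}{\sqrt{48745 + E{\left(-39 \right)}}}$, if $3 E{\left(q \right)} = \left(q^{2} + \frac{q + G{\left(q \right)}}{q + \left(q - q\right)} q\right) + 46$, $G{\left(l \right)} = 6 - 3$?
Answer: $\frac{1752 \sqrt{443298}}{73883} \approx 15.788$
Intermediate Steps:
$G{\left(l \right)} = 3$
$E{\left(q \right)} = \frac{49}{3} + \frac{q}{3} + \frac{q^{2}}{3}$ ($E{\left(q \right)} = \frac{\left(q^{2} + \frac{q + 3}{q + \left(q - q\right)} q\right) + 46}{3} = \frac{\left(q^{2} + \frac{3 + q}{q + 0} q\right) + 46}{3} = \frac{\left(q^{2} + \frac{3 + q}{q} q\right) + 46}{3} = \frac{\left(q^{2} + \left(3 + q\right)\right) + 46}{3} = \frac{\left(3 + q + q^{2}\right) + 46}{3} = \frac{49 + q + q^{2}}{3} = \frac{49}{3} + \frac{q}{3} + \frac{q^{2}}{3}$)
$\frac{37244 - 33740}{\sqrt{48745 + E{\left(-39 \right)}}} = \frac{37244 - 33740}{\sqrt{48745 + \left(\frac{49}{3} + \frac{1}{3} \left(-39\right) + \frac{\left(-39\right)^{2}}{3}\right)}} = \frac{3504}{\sqrt{48745 + \left(\frac{49}{3} - 13 + \frac{1}{3} \cdot 1521\right)}} = \frac{3504}{\sqrt{48745 + \left(\frac{49}{3} - 13 + 507\right)}} = \frac{3504}{\sqrt{48745 + \frac{1531}{3}}} = \frac{3504}{\sqrt{\frac{147766}{3}}} = \frac{3504}{\frac{1}{3} \sqrt{443298}} = 3504 \frac{\sqrt{443298}}{147766} = \frac{1752 \sqrt{443298}}{73883}$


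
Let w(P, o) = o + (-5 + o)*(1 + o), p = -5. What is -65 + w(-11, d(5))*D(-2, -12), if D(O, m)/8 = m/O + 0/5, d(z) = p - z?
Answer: 5935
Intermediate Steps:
d(z) = -5 - z
D(O, m) = 8*m/O (D(O, m) = 8*(m/O + 0/5) = 8*(m/O + 0*(⅕)) = 8*(m/O + 0) = 8*(m/O) = 8*m/O)
w(P, o) = o + (1 + o)*(-5 + o)
-65 + w(-11, d(5))*D(-2, -12) = -65 + (-5 + (-5 - 1*5)² - 3*(-5 - 1*5))*(8*(-12)/(-2)) = -65 + (-5 + (-5 - 5)² - 3*(-5 - 5))*(8*(-12)*(-½)) = -65 + (-5 + (-10)² - 3*(-10))*48 = -65 + (-5 + 100 + 30)*48 = -65 + 125*48 = -65 + 6000 = 5935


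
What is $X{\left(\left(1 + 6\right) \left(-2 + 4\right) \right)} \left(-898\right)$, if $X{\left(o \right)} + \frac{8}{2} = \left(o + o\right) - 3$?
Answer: $-18858$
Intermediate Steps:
$X{\left(o \right)} = -7 + 2 o$ ($X{\left(o \right)} = -4 + \left(\left(o + o\right) - 3\right) = -4 + \left(2 o - 3\right) = -4 + \left(-3 + 2 o\right) = -7 + 2 o$)
$X{\left(\left(1 + 6\right) \left(-2 + 4\right) \right)} \left(-898\right) = \left(-7 + 2 \left(1 + 6\right) \left(-2 + 4\right)\right) \left(-898\right) = \left(-7 + 2 \cdot 7 \cdot 2\right) \left(-898\right) = \left(-7 + 2 \cdot 14\right) \left(-898\right) = \left(-7 + 28\right) \left(-898\right) = 21 \left(-898\right) = -18858$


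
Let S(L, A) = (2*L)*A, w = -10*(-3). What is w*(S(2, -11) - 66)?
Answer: -3300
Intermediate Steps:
w = 30
S(L, A) = 2*A*L
w*(S(2, -11) - 66) = 30*(2*(-11)*2 - 66) = 30*(-44 - 66) = 30*(-110) = -3300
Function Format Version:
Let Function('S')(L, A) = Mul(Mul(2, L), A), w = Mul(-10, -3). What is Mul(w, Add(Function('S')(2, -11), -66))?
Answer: -3300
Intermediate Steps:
w = 30
Function('S')(L, A) = Mul(2, A, L)
Mul(w, Add(Function('S')(2, -11), -66)) = Mul(30, Add(Mul(2, -11, 2), -66)) = Mul(30, Add(-44, -66)) = Mul(30, -110) = -3300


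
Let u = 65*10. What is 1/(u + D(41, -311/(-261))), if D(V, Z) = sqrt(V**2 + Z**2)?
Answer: 22139325/14333257189 - 261*sqrt(114608122)/28666514378 ≈ 0.0014471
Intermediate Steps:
u = 650
1/(u + D(41, -311/(-261))) = 1/(650 + sqrt(41**2 + (-311/(-261))**2)) = 1/(650 + sqrt(1681 + (-311*(-1/261))**2)) = 1/(650 + sqrt(1681 + (311/261)**2)) = 1/(650 + sqrt(1681 + 96721/68121)) = 1/(650 + sqrt(114608122/68121)) = 1/(650 + sqrt(114608122)/261)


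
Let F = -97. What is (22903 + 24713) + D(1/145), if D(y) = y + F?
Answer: 6890256/145 ≈ 47519.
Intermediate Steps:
D(y) = -97 + y (D(y) = y - 97 = -97 + y)
(22903 + 24713) + D(1/145) = (22903 + 24713) + (-97 + 1/145) = 47616 + (-97 + 1/145) = 47616 - 14064/145 = 6890256/145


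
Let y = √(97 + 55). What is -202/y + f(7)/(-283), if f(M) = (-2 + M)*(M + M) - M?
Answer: -63/283 - 101*√38/38 ≈ -16.607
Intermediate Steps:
f(M) = -M + 2*M*(-2 + M) (f(M) = (-2 + M)*(2*M) - M = 2*M*(-2 + M) - M = -M + 2*M*(-2 + M))
y = 2*√38 (y = √152 = 2*√38 ≈ 12.329)
-202/y + f(7)/(-283) = -202*√38/76 + (7*(-5 + 2*7))/(-283) = -101*√38/38 + (7*(-5 + 14))*(-1/283) = -101*√38/38 + (7*9)*(-1/283) = -101*√38/38 + 63*(-1/283) = -101*√38/38 - 63/283 = -63/283 - 101*√38/38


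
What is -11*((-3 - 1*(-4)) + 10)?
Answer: -121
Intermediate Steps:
-11*((-3 - 1*(-4)) + 10) = -11*((-3 + 4) + 10) = -11*(1 + 10) = -11*11 = -121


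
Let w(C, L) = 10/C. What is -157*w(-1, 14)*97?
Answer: 152290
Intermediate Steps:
-157*w(-1, 14)*97 = -1570/(-1)*97 = -1570*(-1)*97 = -157*(-10)*97 = 1570*97 = 152290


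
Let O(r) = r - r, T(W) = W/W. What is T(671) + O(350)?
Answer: 1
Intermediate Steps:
T(W) = 1
O(r) = 0
T(671) + O(350) = 1 + 0 = 1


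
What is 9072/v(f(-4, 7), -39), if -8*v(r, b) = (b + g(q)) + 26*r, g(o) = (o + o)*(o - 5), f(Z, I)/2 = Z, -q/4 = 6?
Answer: -72576/1145 ≈ -63.385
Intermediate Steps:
q = -24 (q = -4*6 = -24)
f(Z, I) = 2*Z
g(o) = 2*o*(-5 + o) (g(o) = (2*o)*(-5 + o) = 2*o*(-5 + o))
v(r, b) = -174 - 13*r/4 - b/8 (v(r, b) = -((b + 2*(-24)*(-5 - 24)) + 26*r)/8 = -((b + 2*(-24)*(-29)) + 26*r)/8 = -((b + 1392) + 26*r)/8 = -((1392 + b) + 26*r)/8 = -(1392 + b + 26*r)/8 = -174 - 13*r/4 - b/8)
9072/v(f(-4, 7), -39) = 9072/(-174 - 13*(-4)/2 - 1/8*(-39)) = 9072/(-174 - 13/4*(-8) + 39/8) = 9072/(-174 + 26 + 39/8) = 9072/(-1145/8) = 9072*(-8/1145) = -72576/1145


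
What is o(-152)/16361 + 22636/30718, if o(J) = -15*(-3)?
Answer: 185864953/251288599 ≈ 0.73965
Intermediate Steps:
o(J) = 45
o(-152)/16361 + 22636/30718 = 45/16361 + 22636/30718 = 45*(1/16361) + 22636*(1/30718) = 45/16361 + 11318/15359 = 185864953/251288599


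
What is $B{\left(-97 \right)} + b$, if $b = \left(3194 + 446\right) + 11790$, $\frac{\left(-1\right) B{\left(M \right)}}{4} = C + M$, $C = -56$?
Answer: $16042$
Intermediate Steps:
$B{\left(M \right)} = 224 - 4 M$ ($B{\left(M \right)} = - 4 \left(-56 + M\right) = 224 - 4 M$)
$b = 15430$ ($b = 3640 + 11790 = 15430$)
$B{\left(-97 \right)} + b = \left(224 - -388\right) + 15430 = \left(224 + 388\right) + 15430 = 612 + 15430 = 16042$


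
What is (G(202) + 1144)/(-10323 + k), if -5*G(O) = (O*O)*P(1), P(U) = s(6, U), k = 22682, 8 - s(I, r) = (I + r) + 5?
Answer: 168936/61795 ≈ 2.7338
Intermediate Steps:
s(I, r) = 3 - I - r (s(I, r) = 8 - ((I + r) + 5) = 8 - (5 + I + r) = 8 + (-5 - I - r) = 3 - I - r)
P(U) = -3 - U (P(U) = 3 - 1*6 - U = 3 - 6 - U = -3 - U)
G(O) = 4*O²/5 (G(O) = -O*O*(-3 - 1*1)/5 = -O²*(-3 - 1)/5 = -O²*(-4)/5 = -(-4)*O²/5 = 4*O²/5)
(G(202) + 1144)/(-10323 + k) = ((⅘)*202² + 1144)/(-10323 + 22682) = ((⅘)*40804 + 1144)/12359 = (163216/5 + 1144)*(1/12359) = (168936/5)*(1/12359) = 168936/61795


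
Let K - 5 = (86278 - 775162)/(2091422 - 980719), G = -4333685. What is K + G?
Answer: -4813432065924/1110703 ≈ -4.3337e+6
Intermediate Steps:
K = 4864631/1110703 (K = 5 + (86278 - 775162)/(2091422 - 980719) = 5 - 688884/1110703 = 4864631/1110703 ≈ 4.3798)
K + G = 4864631/1110703 - 4333685 = -4813432065924/1110703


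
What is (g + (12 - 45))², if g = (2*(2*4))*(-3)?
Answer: 6561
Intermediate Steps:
g = -48 (g = (2*8)*(-3) = 16*(-3) = -48)
(g + (12 - 45))² = (-48 + (12 - 45))² = (-48 - 33)² = (-81)² = 6561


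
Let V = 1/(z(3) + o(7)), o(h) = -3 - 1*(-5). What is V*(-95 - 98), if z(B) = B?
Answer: -193/5 ≈ -38.600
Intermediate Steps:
o(h) = 2 (o(h) = -3 + 5 = 2)
V = 1/5 (V = 1/(3 + 2) = 1/5 ≈ 0.20000)
V*(-95 - 98) = (-95 - 98)/5 = (1/5)*(-193) = -193/5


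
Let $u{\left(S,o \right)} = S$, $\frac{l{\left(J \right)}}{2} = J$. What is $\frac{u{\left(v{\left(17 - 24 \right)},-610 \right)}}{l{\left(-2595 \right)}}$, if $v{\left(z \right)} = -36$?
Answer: $\frac{6}{865} \approx 0.0069364$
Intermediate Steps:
$l{\left(J \right)} = 2 J$
$\frac{u{\left(v{\left(17 - 24 \right)},-610 \right)}}{l{\left(-2595 \right)}} = - \frac{36}{2 \left(-2595\right)} = - \frac{36}{-5190} = \left(-36\right) \left(- \frac{1}{5190}\right) = \frac{6}{865}$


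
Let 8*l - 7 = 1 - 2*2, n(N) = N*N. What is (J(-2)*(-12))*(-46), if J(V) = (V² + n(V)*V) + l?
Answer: -1932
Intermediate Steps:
n(N) = N²
l = ½ (l = 7/8 + (1 - 2*2)/8 = 7/8 + (1 - 4)/8 = 7/8 + (⅛)*(-3) = 7/8 - 3/8 = ½ ≈ 0.50000)
J(V) = ½ + V² + V³ (J(V) = (V² + V²*V) + ½ = (V² + V³) + ½ = ½ + V² + V³)
(J(-2)*(-12))*(-46) = ((½ + (-2)² + (-2)³)*(-12))*(-46) = ((½ + 4 - 8)*(-12))*(-46) = -7/2*(-12)*(-46) = 42*(-46) = -1932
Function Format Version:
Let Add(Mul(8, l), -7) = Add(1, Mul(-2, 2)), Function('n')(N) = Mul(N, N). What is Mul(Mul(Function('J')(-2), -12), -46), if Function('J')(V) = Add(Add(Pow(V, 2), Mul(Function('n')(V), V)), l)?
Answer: -1932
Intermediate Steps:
Function('n')(N) = Pow(N, 2)
l = Rational(1, 2) (l = Add(Rational(7, 8), Mul(Rational(1, 8), Add(1, Mul(-2, 2)))) = Add(Rational(7, 8), Mul(Rational(1, 8), Add(1, -4))) = Add(Rational(7, 8), Mul(Rational(1, 8), -3)) = Add(Rational(7, 8), Rational(-3, 8)) = Rational(1, 2) ≈ 0.50000)
Function('J')(V) = Add(Rational(1, 2), Pow(V, 2), Pow(V, 3)) (Function('J')(V) = Add(Add(Pow(V, 2), Mul(Pow(V, 2), V)), Rational(1, 2)) = Add(Add(Pow(V, 2), Pow(V, 3)), Rational(1, 2)) = Add(Rational(1, 2), Pow(V, 2), Pow(V, 3)))
Mul(Mul(Function('J')(-2), -12), -46) = Mul(Mul(Add(Rational(1, 2), Pow(-2, 2), Pow(-2, 3)), -12), -46) = Mul(Mul(Add(Rational(1, 2), 4, -8), -12), -46) = Mul(Mul(Rational(-7, 2), -12), -46) = Mul(42, -46) = -1932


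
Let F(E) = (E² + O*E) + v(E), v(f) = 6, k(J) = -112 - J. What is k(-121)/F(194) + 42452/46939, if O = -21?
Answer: 1425451187/1575648352 ≈ 0.90468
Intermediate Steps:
F(E) = 6 + E² - 21*E (F(E) = (E² - 21*E) + 6 = 6 + E² - 21*E)
k(-121)/F(194) + 42452/46939 = (-112 - 1*(-121))/(6 + 194² - 21*194) + 42452/46939 = (-112 + 121)/(6 + 37636 - 4074) + 42452*(1/46939) = 9/33568 + 42452/46939 = 1425451187/1575648352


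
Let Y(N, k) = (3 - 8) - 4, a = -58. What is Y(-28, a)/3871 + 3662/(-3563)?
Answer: -2029667/1970339 ≈ -1.0301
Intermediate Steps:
Y(N, k) = -9 (Y(N, k) = -5 - 4 = -9)
Y(-28, a)/3871 + 3662/(-3563) = -9/3871 + 3662/(-3563) = -9*1/3871 + 3662*(-1/3563) = -9/3871 - 3662/3563 = -2029667/1970339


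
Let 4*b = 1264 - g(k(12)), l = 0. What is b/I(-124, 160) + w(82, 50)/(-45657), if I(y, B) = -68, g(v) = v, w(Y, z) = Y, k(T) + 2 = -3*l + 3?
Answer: -57687095/12418704 ≈ -4.6452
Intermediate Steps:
k(T) = 1 (k(T) = -2 + (-3*0 + 3) = -2 + (0 + 3) = -2 + 3 = 1)
b = 1263/4 (b = (1264 - 1*1)/4 = (1264 - 1)/4 = (¼)*1263 = 1263/4 ≈ 315.75)
b/I(-124, 160) + w(82, 50)/(-45657) = (1263/4)/(-68) + 82/(-45657) = (1263/4)*(-1/68) + 82*(-1/45657) = -1263/272 - 82/45657 = -57687095/12418704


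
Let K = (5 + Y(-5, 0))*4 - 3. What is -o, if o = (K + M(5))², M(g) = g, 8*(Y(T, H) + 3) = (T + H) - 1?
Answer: -49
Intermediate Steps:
Y(T, H) = -25/8 + H/8 + T/8 (Y(T, H) = -3 + ((T + H) - 1)/8 = -3 + ((H + T) - 1)/8 = -3 + (-1 + H + T)/8 = -3 + (-⅛ + H/8 + T/8) = -25/8 + H/8 + T/8)
K = 2 (K = (5 + (-25/8 + (⅛)*0 + (⅛)*(-5)))*4 - 3 = (5 + (-25/8 + 0 - 5/8))*4 - 3 = (5 - 15/4)*4 - 3 = (5/4)*4 - 3 = 5 - 3 = 2)
o = 49 (o = (2 + 5)² = 7² = 49)
-o = -1*49 = -49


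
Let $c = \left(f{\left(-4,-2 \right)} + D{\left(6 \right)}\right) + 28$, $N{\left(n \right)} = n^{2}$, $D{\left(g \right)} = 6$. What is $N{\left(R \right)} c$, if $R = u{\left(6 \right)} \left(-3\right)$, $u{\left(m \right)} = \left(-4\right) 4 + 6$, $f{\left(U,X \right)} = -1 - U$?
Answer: $33300$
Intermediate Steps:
$u{\left(m \right)} = -10$ ($u{\left(m \right)} = -16 + 6 = -10$)
$R = 30$ ($R = \left(-10\right) \left(-3\right) = 30$)
$c = 37$ ($c = \left(\left(-1 - -4\right) + 6\right) + 28 = \left(\left(-1 + 4\right) + 6\right) + 28 = \left(3 + 6\right) + 28 = 9 + 28 = 37$)
$N{\left(R \right)} c = 30^{2} \cdot 37 = 900 \cdot 37 = 33300$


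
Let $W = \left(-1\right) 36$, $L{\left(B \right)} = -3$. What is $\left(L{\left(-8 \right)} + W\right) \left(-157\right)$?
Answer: $6123$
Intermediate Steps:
$W = -36$
$\left(L{\left(-8 \right)} + W\right) \left(-157\right) = \left(-3 - 36\right) \left(-157\right) = \left(-39\right) \left(-157\right) = 6123$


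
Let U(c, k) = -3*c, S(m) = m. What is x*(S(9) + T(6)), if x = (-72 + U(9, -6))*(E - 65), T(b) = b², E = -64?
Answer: 574695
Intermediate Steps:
x = 12771 (x = (-72 - 3*9)*(-64 - 65) = (-72 - 27)*(-129) = -99*(-129) = 12771)
x*(S(9) + T(6)) = 12771*(9 + 6²) = 12771*(9 + 36) = 12771*45 = 574695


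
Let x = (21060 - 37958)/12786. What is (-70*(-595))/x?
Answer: -2237550/71 ≈ -31515.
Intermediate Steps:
x = -8449/6393 (x = -16898*1/12786 = -8449/6393 ≈ -1.3216)
(-70*(-595))/x = (-70*(-595))/(-8449/6393) = 41650*(-6393/8449) = -2237550/71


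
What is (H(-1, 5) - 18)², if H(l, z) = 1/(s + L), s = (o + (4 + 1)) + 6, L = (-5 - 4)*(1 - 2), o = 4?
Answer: 185761/576 ≈ 322.50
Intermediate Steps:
L = 9 (L = -9*(-1) = 9)
s = 15 (s = (4 + (4 + 1)) + 6 = (4 + 5) + 6 = 9 + 6 = 15)
H(l, z) = 1/24 (H(l, z) = 1/(15 + 9) = 1/24)
(H(-1, 5) - 18)² = (1/24 - 18)² = (-431/24)² = 185761/576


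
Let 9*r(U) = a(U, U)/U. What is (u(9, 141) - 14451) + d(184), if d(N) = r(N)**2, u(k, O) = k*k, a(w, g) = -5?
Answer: -39407368295/2742336 ≈ -14370.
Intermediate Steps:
u(k, O) = k**2
r(U) = -5/(9*U) (r(U) = (-5/U)/9 = -5/(9*U))
d(N) = 25/(81*N**2) (d(N) = (-5/(9*N))**2 = 25/(81*N**2))
(u(9, 141) - 14451) + d(184) = (9**2 - 14451) + (25/81)/184**2 = (81 - 14451) + (25/81)*(1/33856) = -14370 + 25/2742336 = -39407368295/2742336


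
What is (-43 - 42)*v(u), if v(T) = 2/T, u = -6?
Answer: 85/3 ≈ 28.333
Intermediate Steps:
(-43 - 42)*v(u) = (-43 - 42)*(2/(-6)) = -170*(-1)/6 = -85*(-1/3) = 85/3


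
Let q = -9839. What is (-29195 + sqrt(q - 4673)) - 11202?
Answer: -40397 + 4*I*sqrt(907) ≈ -40397.0 + 120.47*I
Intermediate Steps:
(-29195 + sqrt(q - 4673)) - 11202 = (-29195 + sqrt(-9839 - 4673)) - 11202 = (-29195 + sqrt(-14512)) - 11202 = (-29195 + 4*I*sqrt(907)) - 11202 = -40397 + 4*I*sqrt(907)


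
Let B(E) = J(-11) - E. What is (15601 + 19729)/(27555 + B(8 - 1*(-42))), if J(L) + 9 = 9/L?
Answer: 388630/302447 ≈ 1.2850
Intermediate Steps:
J(L) = -9 + 9/L
B(E) = -108/11 - E (B(E) = (-9 + 9/(-11)) - E = (-9 + 9*(-1/11)) - E = (-9 - 9/11) - E = -108/11 - E)
(15601 + 19729)/(27555 + B(8 - 1*(-42))) = (15601 + 19729)/(27555 + (-108/11 - (8 - 1*(-42)))) = 35330/(27555 + (-108/11 - (8 + 42))) = 35330/(27555 + (-108/11 - 1*50)) = 35330/(27555 + (-108/11 - 50)) = 35330/(27555 - 658/11) = 35330/(302447/11) = 35330*(11/302447) = 388630/302447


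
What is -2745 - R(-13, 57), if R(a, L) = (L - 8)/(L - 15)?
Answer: -16477/6 ≈ -2746.2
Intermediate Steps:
R(a, L) = (-8 + L)/(-15 + L)
-2745 - R(-13, 57) = -2745 - (-8 + 57)/(-15 + 57) = -2745 - 49/42 = -2745 - 1*7/6 = -2745 - 7/6 = -16477/6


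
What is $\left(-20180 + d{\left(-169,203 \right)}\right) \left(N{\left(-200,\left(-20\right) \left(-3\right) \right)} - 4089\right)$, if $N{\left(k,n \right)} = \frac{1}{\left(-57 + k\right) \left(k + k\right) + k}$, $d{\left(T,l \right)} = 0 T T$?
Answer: $\frac{423307181591}{5130} \approx 8.2516 \cdot 10^{7}$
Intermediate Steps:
$d{\left(T,l \right)} = 0$ ($d{\left(T,l \right)} = 0 T = 0$)
$N{\left(k,n \right)} = \frac{1}{k + 2 k \left(-57 + k\right)}$ ($N{\left(k,n \right)} = \frac{1}{\left(-57 + k\right) 2 k + k} = \frac{1}{2 k \left(-57 + k\right) + k} = \frac{1}{k + 2 k \left(-57 + k\right)}$)
$\left(-20180 + d{\left(-169,203 \right)}\right) \left(N{\left(-200,\left(-20\right) \left(-3\right) \right)} - 4089\right) = \left(-20180 + 0\right) \left(\frac{1}{\left(-200\right) \left(-113 + 2 \left(-200\right)\right)} - 4089\right) = - 20180 \left(- \frac{1}{200 \left(-113 - 400\right)} - 4089\right) = - 20180 \left(- \frac{1}{200 \left(-513\right)} - 4089\right) = - 20180 \left(\left(- \frac{1}{200}\right) \left(- \frac{1}{513}\right) - 4089\right) = - 20180 \left(\frac{1}{102600} - 4089\right) = \left(-20180\right) \left(- \frac{419531399}{102600}\right) = \frac{423307181591}{5130}$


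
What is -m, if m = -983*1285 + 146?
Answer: 1263009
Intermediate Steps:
m = -1263009 (m = -1263155 + 146 = -1263009)
-m = -1*(-1263009) = 1263009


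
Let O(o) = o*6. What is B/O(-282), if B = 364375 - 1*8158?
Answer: -118739/564 ≈ -210.53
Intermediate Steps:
O(o) = 6*o
B = 356217 (B = 364375 - 8158 = 356217)
B/O(-282) = 356217/((6*(-282))) = 356217/(-1692) = 356217*(-1/1692) = -118739/564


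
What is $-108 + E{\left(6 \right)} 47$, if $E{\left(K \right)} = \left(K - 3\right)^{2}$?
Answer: $315$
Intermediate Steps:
$E{\left(K \right)} = \left(-3 + K\right)^{2}$
$-108 + E{\left(6 \right)} 47 = -108 + \left(-3 + 6\right)^{2} \cdot 47 = -108 + 3^{2} \cdot 47 = -108 + 9 \cdot 47 = -108 + 423 = 315$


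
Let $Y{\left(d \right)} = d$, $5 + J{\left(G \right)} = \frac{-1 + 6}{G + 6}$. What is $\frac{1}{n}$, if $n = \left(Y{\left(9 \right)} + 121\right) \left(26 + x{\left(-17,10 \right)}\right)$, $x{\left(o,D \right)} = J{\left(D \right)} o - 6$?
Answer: $\frac{8}{103675} \approx 7.7164 \cdot 10^{-5}$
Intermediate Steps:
$J{\left(G \right)} = -5 + \frac{5}{6 + G}$ ($J{\left(G \right)} = -5 + \frac{-1 + 6}{G + 6} = -5 + \frac{5}{6 + G}$)
$x{\left(o,D \right)} = -6 + \frac{5 o \left(-5 - D\right)}{6 + D}$ ($x{\left(o,D \right)} = \frac{5 \left(-5 - D\right)}{6 + D} o - 6 = \frac{5 o \left(-5 - D\right)}{6 + D} - 6 = -6 + \frac{5 o \left(-5 - D\right)}{6 + D}$)
$n = \frac{103675}{8}$ ($n = \left(9 + 121\right) \left(26 + \frac{-36 - 60 - - 85 \left(5 + 10\right)}{6 + 10}\right) = 130 \left(26 + \frac{-36 - 60 - \left(-85\right) 15}{16}\right) = 130 \left(26 + \frac{-36 - 60 + 1275}{16}\right) = 130 \left(26 + \frac{1}{16} \cdot 1179\right) = 130 \left(26 + \frac{1179}{16}\right) = 130 \cdot \frac{1595}{16} = \frac{103675}{8} \approx 12959.0$)
$\frac{1}{n} = \frac{1}{\frac{103675}{8}} = \frac{8}{103675}$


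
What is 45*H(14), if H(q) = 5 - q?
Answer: -405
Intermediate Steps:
45*H(14) = 45*(5 - 1*14) = 45*(5 - 14) = 45*(-9) = -405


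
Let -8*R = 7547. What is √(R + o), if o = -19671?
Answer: I*√329830/4 ≈ 143.58*I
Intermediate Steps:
R = -7547/8 (R = -⅛*7547 = -7547/8 ≈ -943.38)
√(R + o) = √(-7547/8 - 19671) = √(-164915/8) = I*√329830/4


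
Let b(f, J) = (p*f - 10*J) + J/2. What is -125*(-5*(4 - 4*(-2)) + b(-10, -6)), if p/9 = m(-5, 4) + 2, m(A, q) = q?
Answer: 67875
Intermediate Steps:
p = 54 (p = 9*(4 + 2) = 9*6 = 54)
b(f, J) = 54*f - 19*J/2 (b(f, J) = (54*f - 10*J) + J/2 = (-10*J + 54*f) + J*(½) = (-10*J + 54*f) + J/2 = 54*f - 19*J/2)
-125*(-5*(4 - 4*(-2)) + b(-10, -6)) = -125*(-5*(4 - 4*(-2)) + (54*(-10) - 19/2*(-6))) = -125*(-5*(4 + 8) + (-540 + 57)) = -125*(-5*12 - 483) = -125*(-60 - 483) = -125*(-543) = 67875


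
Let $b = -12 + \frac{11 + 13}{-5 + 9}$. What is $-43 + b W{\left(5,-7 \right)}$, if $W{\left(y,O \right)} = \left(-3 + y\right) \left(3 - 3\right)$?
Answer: $-43$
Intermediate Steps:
$W{\left(y,O \right)} = 0$ ($W{\left(y,O \right)} = \left(-3 + y\right) 0 = 0$)
$b = -6$ ($b = -12 + \frac{24}{4} = -12 + 24 \cdot \frac{1}{4} = -12 + 6 = -6$)
$-43 + b W{\left(5,-7 \right)} = -43 - 0 = -43 + 0 = -43$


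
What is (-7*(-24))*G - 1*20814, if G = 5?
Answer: -19974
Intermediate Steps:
(-7*(-24))*G - 1*20814 = -7*(-24)*5 - 1*20814 = 168*5 - 20814 = 840 - 20814 = -19974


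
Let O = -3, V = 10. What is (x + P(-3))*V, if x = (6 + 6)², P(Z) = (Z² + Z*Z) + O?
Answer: 1590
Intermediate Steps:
P(Z) = -3 + 2*Z² (P(Z) = (Z² + Z*Z) - 3 = (Z² + Z²) - 3 = 2*Z² - 3 = -3 + 2*Z²)
x = 144 (x = 12² = 144)
(x + P(-3))*V = (144 + (-3 + 2*(-3)²))*10 = (144 + (-3 + 2*9))*10 = (144 + (-3 + 18))*10 = (144 + 15)*10 = 159*10 = 1590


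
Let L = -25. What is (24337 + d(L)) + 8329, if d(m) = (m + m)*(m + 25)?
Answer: 32666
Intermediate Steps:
d(m) = 2*m*(25 + m) (d(m) = (2*m)*(25 + m) = 2*m*(25 + m))
(24337 + d(L)) + 8329 = (24337 + 2*(-25)*(25 - 25)) + 8329 = (24337 + 2*(-25)*0) + 8329 = (24337 + 0) + 8329 = 24337 + 8329 = 32666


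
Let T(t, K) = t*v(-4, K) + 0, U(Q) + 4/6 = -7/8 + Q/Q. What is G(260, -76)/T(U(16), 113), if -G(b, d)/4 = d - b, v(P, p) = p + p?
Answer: -16128/1469 ≈ -10.979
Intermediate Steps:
v(P, p) = 2*p
G(b, d) = -4*d + 4*b (G(b, d) = -4*(d - b) = -4*d + 4*b)
U(Q) = -13/24 (U(Q) = -⅔ + (-7/8 + Q/Q) = -⅔ + (-7*⅛ + 1) = -⅔ + (-7/8 + 1) = -⅔ + ⅛ = -13/24)
T(t, K) = 2*K*t (T(t, K) = t*(2*K) + 0 = 2*K*t + 0 = 2*K*t)
G(260, -76)/T(U(16), 113) = (-4*(-76) + 4*260)/((2*113*(-13/24))) = (304 + 1040)/(-1469/12) = 1344*(-12/1469) = -16128/1469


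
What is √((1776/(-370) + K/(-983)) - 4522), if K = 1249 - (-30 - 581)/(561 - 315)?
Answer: I*√6619583892147330/1209090 ≈ 67.291*I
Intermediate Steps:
K = 307865/246 (K = 1249 - (-611)/246 = 1249 - 1*(-611/246) = 1249 + 611/246 = 307865/246 ≈ 1251.5)
√((1776/(-370) + K/(-983)) - 4522) = √((1776/(-370) + (307865/246)/(-983)) - 4522) = √((1776*(-1/370) + (307865/246)*(-1/983)) - 4522) = √((-24/5 - 307865/241818) - 4522) = √(-7342957/1209090 - 4522) = √(-5474847937/1209090) = I*√6619583892147330/1209090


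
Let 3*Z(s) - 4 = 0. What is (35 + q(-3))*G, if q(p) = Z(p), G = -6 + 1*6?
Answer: 0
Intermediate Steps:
Z(s) = 4/3 (Z(s) = 4/3 + (⅓)*0 = 4/3 + 0 = 4/3)
G = 0 (G = -6 + 6 = 0)
q(p) = 4/3
(35 + q(-3))*G = (35 + 4/3)*0 = (109/3)*0 = 0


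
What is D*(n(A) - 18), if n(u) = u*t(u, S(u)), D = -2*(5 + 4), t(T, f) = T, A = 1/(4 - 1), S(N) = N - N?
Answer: 322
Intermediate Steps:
S(N) = 0
A = ⅓ (A = 1/3 = ⅓ ≈ 0.33333)
D = -18 (D = -2*9 = -18)
n(u) = u² (n(u) = u*u = u²)
D*(n(A) - 18) = -18*((⅓)² - 18) = -18*(⅑ - 18) = -18*(-161/9) = 322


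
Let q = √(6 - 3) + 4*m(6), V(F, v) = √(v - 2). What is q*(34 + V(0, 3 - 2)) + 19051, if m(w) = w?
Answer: 19051 + (24 + √3)*(34 + I) ≈ 19926.0 + 25.732*I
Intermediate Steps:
V(F, v) = √(-2 + v)
q = 24 + √3 (q = √(6 - 3) + 4*6 = √3 + 24 = 24 + √3 ≈ 25.732)
q*(34 + V(0, 3 - 2)) + 19051 = (24 + √3)*(34 + √(-2 + (3 - 2))) + 19051 = (24 + √3)*(34 + √(-2 + 1)) + 19051 = (24 + √3)*(34 + √(-1)) + 19051 = (24 + √3)*(34 + I) + 19051 = 19051 + (24 + √3)*(34 + I)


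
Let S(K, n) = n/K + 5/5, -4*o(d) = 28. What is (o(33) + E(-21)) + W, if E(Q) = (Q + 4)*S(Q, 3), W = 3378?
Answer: 23495/7 ≈ 3356.4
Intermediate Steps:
o(d) = -7 (o(d) = -¼*28 = -7)
S(K, n) = 1 + n/K (S(K, n) = n/K + 5*(⅕) = n/K + 1 = 1 + n/K)
E(Q) = (3 + Q)*(4 + Q)/Q (E(Q) = (Q + 4)*((Q + 3)/Q) = (4 + Q)*((3 + Q)/Q) = (3 + Q)*(4 + Q)/Q)
(o(33) + E(-21)) + W = (-7 + (7 - 21 + 12/(-21))) + 3378 = (-7 + (7 - 21 + 12*(-1/21))) + 3378 = (-7 + (7 - 21 - 4/7)) + 3378 = (-7 - 102/7) + 3378 = -151/7 + 3378 = 23495/7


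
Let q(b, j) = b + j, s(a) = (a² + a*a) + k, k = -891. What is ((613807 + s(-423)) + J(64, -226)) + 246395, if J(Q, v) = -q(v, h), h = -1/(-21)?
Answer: 25565294/21 ≈ 1.2174e+6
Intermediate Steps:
s(a) = -891 + 2*a² (s(a) = (a² + a*a) - 891 = (a² + a²) - 891 = 2*a² - 891 = -891 + 2*a²)
h = 1/21 (h = -1*(-1/21) = 1/21 ≈ 0.047619)
J(Q, v) = -1/21 - v (J(Q, v) = -(v + 1/21) = -(1/21 + v) = -1/21 - v)
((613807 + s(-423)) + J(64, -226)) + 246395 = ((613807 + (-891 + 2*(-423)²)) + (-1/21 - 1*(-226))) + 246395 = ((613807 + (-891 + 2*178929)) + (-1/21 + 226)) + 246395 = ((613807 + (-891 + 357858)) + 4745/21) + 246395 = ((613807 + 356967) + 4745/21) + 246395 = (970774 + 4745/21) + 246395 = 20390999/21 + 246395 = 25565294/21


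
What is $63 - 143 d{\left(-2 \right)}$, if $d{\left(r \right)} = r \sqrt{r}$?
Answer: $63 + 286 i \sqrt{2} \approx 63.0 + 404.46 i$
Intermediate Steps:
$d{\left(r \right)} = r^{\frac{3}{2}}$
$63 - 143 d{\left(-2 \right)} = 63 - 143 \left(-2\right)^{\frac{3}{2}} = 63 - 143 \left(- 2 i \sqrt{2}\right) = 63 + 286 i \sqrt{2}$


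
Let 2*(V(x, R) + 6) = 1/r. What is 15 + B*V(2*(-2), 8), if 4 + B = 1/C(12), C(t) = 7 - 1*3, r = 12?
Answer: 1195/32 ≈ 37.344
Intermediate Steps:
C(t) = 4 (C(t) = 7 - 3 = 4)
V(x, R) = -143/24 (V(x, R) = -6 + (½)/12 = -6 + (½)*(1/12) = -6 + 1/24 = -143/24)
B = -15/4 (B = -4 + 1/4 = -4 + ¼ = -15/4 ≈ -3.7500)
15 + B*V(2*(-2), 8) = 15 - 15/4*(-143/24) = 15 + 715/32 = 1195/32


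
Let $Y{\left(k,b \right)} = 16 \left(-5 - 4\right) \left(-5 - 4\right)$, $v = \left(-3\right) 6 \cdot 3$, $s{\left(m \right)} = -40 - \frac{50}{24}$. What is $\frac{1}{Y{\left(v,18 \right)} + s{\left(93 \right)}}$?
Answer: $\frac{12}{15047} \approx 0.0007975$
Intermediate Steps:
$s{\left(m \right)} = - \frac{505}{12}$ ($s{\left(m \right)} = -40 - 50 \cdot \frac{1}{24} = -40 - \frac{25}{12} = - \frac{505}{12}$)
$v = -54$ ($v = \left(-18\right) 3 = -54$)
$Y{\left(k,b \right)} = 1296$ ($Y{\left(k,b \right)} = 16 \left(\left(-9\right) \left(-9\right)\right) = 16 \cdot 81 = 1296$)
$\frac{1}{Y{\left(v,18 \right)} + s{\left(93 \right)}} = \frac{1}{1296 - \frac{505}{12}} = \frac{1}{\frac{15047}{12}} = \frac{12}{15047}$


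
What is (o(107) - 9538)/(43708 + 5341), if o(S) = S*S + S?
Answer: 2018/49049 ≈ 0.041143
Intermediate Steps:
o(S) = S + S**2 (o(S) = S**2 + S = S + S**2)
(o(107) - 9538)/(43708 + 5341) = (107*(1 + 107) - 9538)/(43708 + 5341) = (107*108 - 9538)/49049 = (11556 - 9538)*(1/49049) = 2018*(1/49049) = 2018/49049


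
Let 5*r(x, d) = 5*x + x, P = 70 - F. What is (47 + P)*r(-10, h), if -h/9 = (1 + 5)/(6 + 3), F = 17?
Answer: -1200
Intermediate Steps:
h = -6 (h = -9*(1 + 5)/(6 + 3) = -54/9 = -9*2/3 = -6)
P = 53 (P = 70 - 1*17 = 70 - 17 = 53)
r(x, d) = 6*x/5 (r(x, d) = (5*x + x)/5 = (6*x)/5 = 6*x/5)
(47 + P)*r(-10, h) = (47 + 53)*((6/5)*(-10)) = 100*(-12) = -1200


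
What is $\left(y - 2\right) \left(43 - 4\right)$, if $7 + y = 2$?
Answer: $-273$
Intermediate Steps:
$y = -5$ ($y = -7 + 2 = -5$)
$\left(y - 2\right) \left(43 - 4\right) = \left(-5 - 2\right) \left(43 - 4\right) = \left(-5 - 2\right) 39 = \left(-7\right) 39 = -273$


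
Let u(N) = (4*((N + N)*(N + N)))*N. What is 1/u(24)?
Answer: 1/221184 ≈ 4.5211e-6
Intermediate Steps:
u(N) = 16*N³ (u(N) = (4*((2*N)*(2*N)))*N = (4*(4*N²))*N = (16*N²)*N = 16*N³)
1/u(24) = 1/(16*24³) = 1/(16*13824) = 1/221184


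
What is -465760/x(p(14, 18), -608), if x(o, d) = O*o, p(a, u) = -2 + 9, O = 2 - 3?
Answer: 465760/7 ≈ 66537.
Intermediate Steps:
O = -1
p(a, u) = 7
x(o, d) = -o
-465760/x(p(14, 18), -608) = -465760/((-1*7)) = -465760/(-7) = -465760*(-⅐) = 465760/7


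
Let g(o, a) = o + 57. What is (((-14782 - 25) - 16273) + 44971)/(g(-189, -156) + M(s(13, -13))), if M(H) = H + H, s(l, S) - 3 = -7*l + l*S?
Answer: -13891/646 ≈ -21.503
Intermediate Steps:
s(l, S) = 3 - 7*l + S*l (s(l, S) = 3 + (-7*l + l*S) = 3 + (-7*l + S*l) = 3 - 7*l + S*l)
M(H) = 2*H
g(o, a) = 57 + o
(((-14782 - 25) - 16273) + 44971)/(g(-189, -156) + M(s(13, -13))) = (((-14782 - 25) - 16273) + 44971)/((57 - 189) + 2*(3 - 7*13 - 13*13)) = ((-14807 - 16273) + 44971)/(-132 + 2*(3 - 91 - 169)) = (-31080 + 44971)/(-132 + 2*(-257)) = 13891/(-132 - 514) = 13891/(-646) = 13891*(-1/646) = -13891/646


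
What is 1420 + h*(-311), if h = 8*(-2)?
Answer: 6396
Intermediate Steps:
h = -16
1420 + h*(-311) = 1420 - 16*(-311) = 1420 + 4976 = 6396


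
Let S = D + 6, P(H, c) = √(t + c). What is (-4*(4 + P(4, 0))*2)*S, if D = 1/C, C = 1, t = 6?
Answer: -224 - 56*√6 ≈ -361.17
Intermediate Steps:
P(H, c) = √(6 + c)
D = 1 (D = 1/1 = 1)
S = 7 (S = 1 + 6 = 7)
(-4*(4 + P(4, 0))*2)*S = -4*(4 + √(6 + 0))*2*7 = -4*(4 + √6)*2*7 = -4*(8 + 2*√6)*7 = (-32 - 8*√6)*7 = -224 - 56*√6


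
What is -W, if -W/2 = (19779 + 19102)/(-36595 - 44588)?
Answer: -77762/81183 ≈ -0.95786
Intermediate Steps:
W = 77762/81183 (W = -2*(19779 + 19102)/(-36595 - 44588) = -77762/(-81183) = -77762*(-1)/81183 = -2*(-38881/81183) = 77762/81183 ≈ 0.95786)
-W = -1*77762/81183 = -77762/81183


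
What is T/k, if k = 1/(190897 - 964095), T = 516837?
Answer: -399617334726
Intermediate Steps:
k = -1/773198 (k = 1/(-773198) = -1/773198 ≈ -1.2933e-6)
T/k = 516837/(-1/773198) = 516837*(-773198) = -399617334726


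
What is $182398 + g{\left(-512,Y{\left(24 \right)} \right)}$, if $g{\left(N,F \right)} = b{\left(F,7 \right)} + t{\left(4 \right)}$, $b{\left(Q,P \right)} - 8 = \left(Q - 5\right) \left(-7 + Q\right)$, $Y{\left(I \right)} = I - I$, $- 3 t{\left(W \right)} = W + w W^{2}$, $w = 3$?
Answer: $\frac{547271}{3} \approx 1.8242 \cdot 10^{5}$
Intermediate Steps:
$t{\left(W \right)} = - W^{2} - \frac{W}{3}$ ($t{\left(W \right)} = - \frac{W + 3 W^{2}}{3} = - W^{2} - \frac{W}{3}$)
$Y{\left(I \right)} = 0$
$b{\left(Q,P \right)} = 8 + \left(-7 + Q\right) \left(-5 + Q\right)$ ($b{\left(Q,P \right)} = 8 + \left(Q - 5\right) \left(-7 + Q\right) = 8 + \left(-5 + Q\right) \left(-7 + Q\right) = 8 + \left(-7 + Q\right) \left(-5 + Q\right)$)
$g{\left(N,F \right)} = \frac{77}{3} + F^{2} - 12 F$ ($g{\left(N,F \right)} = \left(43 + F^{2} - 12 F\right) - 4 \left(\frac{1}{3} + 4\right) = \left(43 + F^{2} - 12 F\right) - 4 \cdot \frac{13}{3} = \left(43 + F^{2} - 12 F\right) - \frac{52}{3} = \frac{77}{3} + F^{2} - 12 F$)
$182398 + g{\left(-512,Y{\left(24 \right)} \right)} = 182398 + \left(\frac{77}{3} + 0^{2} - 0\right) = 182398 + \left(\frac{77}{3} + 0 + 0\right) = 182398 + \frac{77}{3} = \frac{547271}{3}$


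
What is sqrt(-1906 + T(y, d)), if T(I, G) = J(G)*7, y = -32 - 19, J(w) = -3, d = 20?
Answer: I*sqrt(1927) ≈ 43.898*I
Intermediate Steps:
y = -51
T(I, G) = -21 (T(I, G) = -3*7 = -21)
sqrt(-1906 + T(y, d)) = sqrt(-1906 - 21) = sqrt(-1927) = I*sqrt(1927)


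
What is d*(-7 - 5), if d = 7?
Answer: -84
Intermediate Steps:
d*(-7 - 5) = 7*(-7 - 5) = 7*(-12) = -84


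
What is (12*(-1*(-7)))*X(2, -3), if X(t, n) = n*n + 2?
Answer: 924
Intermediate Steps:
X(t, n) = 2 + n² (X(t, n) = n² + 2 = 2 + n²)
(12*(-1*(-7)))*X(2, -3) = (12*(-1*(-7)))*(2 + (-3)²) = (12*7)*(2 + 9) = 84*11 = 924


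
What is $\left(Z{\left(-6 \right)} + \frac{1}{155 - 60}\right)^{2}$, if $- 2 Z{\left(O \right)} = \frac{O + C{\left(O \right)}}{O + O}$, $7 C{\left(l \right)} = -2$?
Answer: $\frac{1006009}{15920100} \approx 0.063191$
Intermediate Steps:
$C{\left(l \right)} = - \frac{2}{7}$ ($C{\left(l \right)} = \frac{1}{7} \left(-2\right) = - \frac{2}{7}$)
$Z{\left(O \right)} = - \frac{- \frac{2}{7} + O}{4 O}$ ($Z{\left(O \right)} = - \frac{\left(O - \frac{2}{7}\right) \frac{1}{O + O}}{2} = - \frac{\left(- \frac{2}{7} + O\right) \frac{1}{2 O}}{2} = - \frac{\frac{1}{2} \frac{1}{O} \left(- \frac{2}{7} + O\right)}{2} = - \frac{- \frac{2}{7} + O}{4 O}$)
$\left(Z{\left(-6 \right)} + \frac{1}{155 - 60}\right)^{2} = \left(\frac{2 - -42}{28 \left(-6\right)} + \frac{1}{155 - 60}\right)^{2} = \left(\frac{1}{28} \left(- \frac{1}{6}\right) \left(2 + 42\right) + \frac{1}{95}\right)^{2} = \left(\frac{1}{28} \left(- \frac{1}{6}\right) 44 + \frac{1}{95}\right)^{2} = \left(- \frac{11}{42} + \frac{1}{95}\right)^{2} = \left(- \frac{1003}{3990}\right)^{2} = \frac{1006009}{15920100}$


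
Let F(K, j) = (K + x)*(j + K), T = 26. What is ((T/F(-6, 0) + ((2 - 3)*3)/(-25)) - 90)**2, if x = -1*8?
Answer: 8845214401/1102500 ≈ 8022.9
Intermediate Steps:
x = -8
F(K, j) = (-8 + K)*(K + j) (F(K, j) = (K - 8)*(j + K) = (-8 + K)*(K + j))
((T/F(-6, 0) + ((2 - 3)*3)/(-25)) - 90)**2 = ((26/((-6)**2 - 8*(-6) - 8*0 - 6*0) + ((2 - 3)*3)/(-25)) - 90)**2 = ((26/(36 + 48 + 0 + 0) - 1*3*(-1/25)) - 90)**2 = ((26/84 - 3*(-1/25)) - 90)**2 = ((26*(1/84) + 3/25) - 90)**2 = ((13/42 + 3/25) - 90)**2 = (451/1050 - 90)**2 = (-94049/1050)**2 = 8845214401/1102500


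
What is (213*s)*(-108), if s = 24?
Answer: -552096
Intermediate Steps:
(213*s)*(-108) = (213*24)*(-108) = 5112*(-108) = -552096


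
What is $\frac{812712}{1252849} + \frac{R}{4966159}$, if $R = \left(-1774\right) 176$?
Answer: $\frac{19491376936}{33271910893} \approx 0.58582$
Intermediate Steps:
$R = -312224$
$\frac{812712}{1252849} + \frac{R}{4966159} = \frac{812712}{1252849} - \frac{312224}{4966159} = 812712 \cdot \frac{1}{1252849} - \frac{28384}{451469} = \frac{812712}{1252849} - \frac{28384}{451469} = \frac{19491376936}{33271910893}$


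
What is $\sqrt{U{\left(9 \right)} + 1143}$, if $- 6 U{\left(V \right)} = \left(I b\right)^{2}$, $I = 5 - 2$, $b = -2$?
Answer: $\sqrt{1137} \approx 33.719$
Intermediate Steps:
$I = 3$
$U{\left(V \right)} = -6$ ($U{\left(V \right)} = - \frac{\left(3 \left(-2\right)\right)^{2}}{6} = - \frac{\left(-6\right)^{2}}{6} = \left(- \frac{1}{6}\right) 36 = -6$)
$\sqrt{U{\left(9 \right)} + 1143} = \sqrt{-6 + 1143} = \sqrt{1137}$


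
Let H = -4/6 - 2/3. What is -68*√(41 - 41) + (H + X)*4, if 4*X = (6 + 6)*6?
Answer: 200/3 ≈ 66.667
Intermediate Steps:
X = 18 (X = ((6 + 6)*6)/4 = (12*6)/4 = (¼)*72 = 18)
H = -4/3 (H = -4*⅙ - 2*⅓ = -⅔ - ⅔ = -4/3 ≈ -1.3333)
-68*√(41 - 41) + (H + X)*4 = -68*√(41 - 41) + (-4/3 + 18)*4 = -68*√0 + (50/3)*4 = -68*0 + 200/3 = 0 + 200/3 = 200/3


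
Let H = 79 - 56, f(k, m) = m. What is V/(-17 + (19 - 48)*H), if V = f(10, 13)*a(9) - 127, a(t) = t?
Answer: 5/342 ≈ 0.014620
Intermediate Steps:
H = 23
V = -10 (V = 13*9 - 127 = 117 - 127 = -10)
V/(-17 + (19 - 48)*H) = -10/(-17 + (19 - 48)*23) = -10/(-17 - 29*23) = -10/(-17 - 667) = -10/(-684) = -10*(-1/684) = 5/342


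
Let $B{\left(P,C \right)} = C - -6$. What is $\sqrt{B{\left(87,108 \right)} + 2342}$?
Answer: $2 \sqrt{614} \approx 49.558$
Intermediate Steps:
$B{\left(P,C \right)} = 6 + C$ ($B{\left(P,C \right)} = C + 6 = 6 + C$)
$\sqrt{B{\left(87,108 \right)} + 2342} = \sqrt{\left(6 + 108\right) + 2342} = \sqrt{114 + 2342} = \sqrt{2456} = 2 \sqrt{614}$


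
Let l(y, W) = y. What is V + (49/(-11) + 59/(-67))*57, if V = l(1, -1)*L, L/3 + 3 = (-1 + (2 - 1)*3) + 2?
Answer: -221913/737 ≈ -301.10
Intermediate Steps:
L = 3 (L = -9 + 3*((-1 + (2 - 1)*3) + 2) = -9 + 3*((-1 + 1*3) + 2) = -9 + 3*((-1 + 3) + 2) = -9 + 3*(2 + 2) = -9 + 3*4 = -9 + 12 = 3)
V = 3 (V = 1*3 = 3)
V + (49/(-11) + 59/(-67))*57 = 3 + (49/(-11) + 59/(-67))*57 = 3 + (49*(-1/11) + 59*(-1/67))*57 = 3 + (-49/11 - 59/67)*57 = 3 - 3932/737*57 = 3 - 224124/737 = -221913/737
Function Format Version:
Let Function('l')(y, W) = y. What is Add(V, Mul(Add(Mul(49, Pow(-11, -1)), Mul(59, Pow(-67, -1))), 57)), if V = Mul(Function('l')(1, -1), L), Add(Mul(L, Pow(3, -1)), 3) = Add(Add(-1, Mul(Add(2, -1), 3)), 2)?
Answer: Rational(-221913, 737) ≈ -301.10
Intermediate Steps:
L = 3 (L = Add(-9, Mul(3, Add(Add(-1, Mul(Add(2, -1), 3)), 2))) = Add(-9, Mul(3, Add(Add(-1, Mul(1, 3)), 2))) = Add(-9, Mul(3, Add(Add(-1, 3), 2))) = Add(-9, Mul(3, Add(2, 2))) = Add(-9, Mul(3, 4)) = Add(-9, 12) = 3)
V = 3 (V = Mul(1, 3) = 3)
Add(V, Mul(Add(Mul(49, Pow(-11, -1)), Mul(59, Pow(-67, -1))), 57)) = Add(3, Mul(Add(Mul(49, Pow(-11, -1)), Mul(59, Pow(-67, -1))), 57)) = Add(3, Mul(Add(Mul(49, Rational(-1, 11)), Mul(59, Rational(-1, 67))), 57)) = Add(3, Mul(Add(Rational(-49, 11), Rational(-59, 67)), 57)) = Add(3, Mul(Rational(-3932, 737), 57)) = Add(3, Rational(-224124, 737)) = Rational(-221913, 737)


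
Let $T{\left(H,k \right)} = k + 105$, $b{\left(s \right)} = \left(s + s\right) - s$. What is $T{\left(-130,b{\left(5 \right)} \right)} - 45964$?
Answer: $-45854$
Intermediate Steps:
$b{\left(s \right)} = s$ ($b{\left(s \right)} = 2 s - s = s$)
$T{\left(H,k \right)} = 105 + k$
$T{\left(-130,b{\left(5 \right)} \right)} - 45964 = \left(105 + 5\right) - 45964 = 110 - 45964 = -45854$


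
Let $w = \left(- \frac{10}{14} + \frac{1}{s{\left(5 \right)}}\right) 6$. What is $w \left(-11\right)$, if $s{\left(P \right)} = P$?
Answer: $\frac{1188}{35} \approx 33.943$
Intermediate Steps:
$w = - \frac{108}{35}$ ($w = \left(- \frac{10}{14} + \frac{1}{5}\right) 6 = \left(\left(-10\right) \frac{1}{14} + \frac{1}{5}\right) 6 = \left(- \frac{5}{7} + \frac{1}{5}\right) 6 = \left(- \frac{18}{35}\right) 6 = - \frac{108}{35} \approx -3.0857$)
$w \left(-11\right) = \left(- \frac{108}{35}\right) \left(-11\right) = \frac{1188}{35}$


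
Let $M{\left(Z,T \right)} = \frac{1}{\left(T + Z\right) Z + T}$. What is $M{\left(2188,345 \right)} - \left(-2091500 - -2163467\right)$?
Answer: $- \frac{398880623882}{5542549} \approx -71967.0$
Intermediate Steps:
$M{\left(Z,T \right)} = \frac{1}{T + Z \left(T + Z\right)}$ ($M{\left(Z,T \right)} = \frac{1}{Z \left(T + Z\right) + T} = \frac{1}{T + Z \left(T + Z\right)}$)
$M{\left(2188,345 \right)} - \left(-2091500 - -2163467\right) = \frac{1}{345 + 2188^{2} + 345 \cdot 2188} - \left(-2091500 - -2163467\right) = \frac{1}{345 + 4787344 + 754860} - \left(-2091500 + 2163467\right) = \frac{1}{5542549} - 71967 = - \frac{398880623882}{5542549}$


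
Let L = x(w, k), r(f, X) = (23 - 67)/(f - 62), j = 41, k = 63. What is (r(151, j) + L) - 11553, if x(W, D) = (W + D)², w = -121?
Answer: -728865/89 ≈ -8189.5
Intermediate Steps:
x(W, D) = (D + W)²
r(f, X) = -44/(-62 + f)
L = 3364 (L = (63 - 121)² = (-58)² = 3364)
(r(151, j) + L) - 11553 = (-44/(-62 + 151) + 3364) - 11553 = (-44/89 + 3364) - 11553 = 299352/89 - 11553 = -728865/89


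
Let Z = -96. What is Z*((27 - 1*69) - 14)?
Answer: 5376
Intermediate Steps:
Z*((27 - 1*69) - 14) = -96*((27 - 1*69) - 14) = -96*((27 - 69) - 14) = -96*(-42 - 14) = -96*(-56) = 5376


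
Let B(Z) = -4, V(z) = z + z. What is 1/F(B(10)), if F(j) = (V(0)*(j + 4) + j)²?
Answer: 1/16 ≈ 0.062500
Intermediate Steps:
V(z) = 2*z
F(j) = j² (F(j) = ((2*0)*(j + 4) + j)² = (0*(4 + j) + j)² = (0 + j)² = j²)
1/F(B(10)) = 1/((-4)²) = 1/16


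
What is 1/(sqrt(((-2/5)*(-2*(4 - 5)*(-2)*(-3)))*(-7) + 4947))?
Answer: sqrt(13835)/8301 ≈ 0.014170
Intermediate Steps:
1/(sqrt(((-2/5)*(-2*(4 - 5)*(-2)*(-3)))*(-7) + 4947)) = 1/(sqrt(((-2*1/5)*(-(-2)*(-2)*(-3)))*(-7) + 4947)) = 1/(sqrt(-2*(-2*2)*(-3)/5*(-7) + 4947)) = 1/(sqrt(-(-8)*(-3)/5*(-7) + 4947)) = 1/(sqrt(-2/5*12*(-7) + 4947)) = 1/(sqrt(-24/5*(-7) + 4947)) = 1/(sqrt(168/5 + 4947)) = 1/(sqrt(24903/5)) = 1/(3*sqrt(13835)/5) = sqrt(13835)/8301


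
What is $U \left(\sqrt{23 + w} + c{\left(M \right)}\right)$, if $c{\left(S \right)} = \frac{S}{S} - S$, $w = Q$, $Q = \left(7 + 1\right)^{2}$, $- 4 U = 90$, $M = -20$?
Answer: $- \frac{945}{2} - \frac{45 \sqrt{87}}{2} \approx -682.37$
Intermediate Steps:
$U = - \frac{45}{2}$ ($U = \left(- \frac{1}{4}\right) 90 = - \frac{45}{2} \approx -22.5$)
$Q = 64$ ($Q = 8^{2} = 64$)
$w = 64$
$c{\left(S \right)} = 1 - S$
$U \left(\sqrt{23 + w} + c{\left(M \right)}\right) = - \frac{45 \left(\sqrt{23 + 64} + \left(1 - -20\right)\right)}{2} = - \frac{45 \left(\sqrt{87} + \left(1 + 20\right)\right)}{2} = - \frac{45 \left(\sqrt{87} + 21\right)}{2} = - \frac{45 \left(21 + \sqrt{87}\right)}{2} = - \frac{945}{2} - \frac{45 \sqrt{87}}{2}$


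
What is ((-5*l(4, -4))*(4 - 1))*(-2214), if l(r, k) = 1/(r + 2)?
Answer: 5535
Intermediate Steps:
l(r, k) = 1/(2 + r)
((-5*l(4, -4))*(4 - 1))*(-2214) = ((-5/(2 + 4))*(4 - 1))*(-2214) = (-5/6*3)*(-2214) = (-5*⅙*3)*(-2214) = -⅚*3*(-2214) = -5/2*(-2214) = 5535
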